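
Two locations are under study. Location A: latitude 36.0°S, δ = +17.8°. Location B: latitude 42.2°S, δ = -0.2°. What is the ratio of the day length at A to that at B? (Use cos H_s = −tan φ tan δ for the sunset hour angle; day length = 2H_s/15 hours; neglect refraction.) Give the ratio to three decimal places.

0.848

A: H_s = arccos(−tan -36.0° · tan 17.8°) = 76.51°, so 2H_s/15 = 10.2013 h.
B: H_s = arccos(−tan -42.2° · tan -0.2°) = 90.18°, so 2H_s/15 = 12.0240 h.
Ratio A/B = 10.2013 / 12.0240 = 0.8484.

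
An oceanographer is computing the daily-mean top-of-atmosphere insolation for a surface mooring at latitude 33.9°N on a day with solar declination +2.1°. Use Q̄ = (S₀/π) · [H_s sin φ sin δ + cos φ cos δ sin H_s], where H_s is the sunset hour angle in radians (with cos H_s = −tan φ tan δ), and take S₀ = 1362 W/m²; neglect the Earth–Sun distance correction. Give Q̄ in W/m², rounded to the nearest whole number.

The sunset hour angle satisfies cos H_s = −tan φ tan δ = -0.0246, giving H_s = 91.41°. In radians, H_s = 1.5954.
H_s sin φ sin δ = 1.5954 × 0.5577 × 0.0366 = 0.0326.
cos φ cos δ sin H_s = 0.8300 × 0.9993 × 0.9997 = 0.8292.
Q̄ = (1362/π) × (0.0326 + 0.8292) = 433.54 × 0.8618 = 373.62 W/m².

374 W/m²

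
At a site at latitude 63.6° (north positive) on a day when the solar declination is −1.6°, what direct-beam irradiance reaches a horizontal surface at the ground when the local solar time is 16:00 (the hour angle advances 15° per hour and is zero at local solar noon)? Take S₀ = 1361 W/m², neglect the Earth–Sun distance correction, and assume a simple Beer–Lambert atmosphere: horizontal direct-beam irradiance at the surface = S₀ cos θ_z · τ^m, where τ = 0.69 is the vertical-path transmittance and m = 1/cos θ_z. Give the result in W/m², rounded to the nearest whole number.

41 W/m²

Hour angle H = 15° × (16 − 12) = 60.00°.
cos θ_z = sin φ sin δ + cos φ cos δ cos H = (0.8957)(-0.0279) + (0.4446)(0.9996)(0.5000) = 0.1972.
Air mass m = 1/cos θ_z = 1/0.1972 = 5.071; τ^m = 0.69^5.071 = 0.1523.
Surface direct beam = 1361 × 0.1972 × 0.1523 = 40.88 W/m².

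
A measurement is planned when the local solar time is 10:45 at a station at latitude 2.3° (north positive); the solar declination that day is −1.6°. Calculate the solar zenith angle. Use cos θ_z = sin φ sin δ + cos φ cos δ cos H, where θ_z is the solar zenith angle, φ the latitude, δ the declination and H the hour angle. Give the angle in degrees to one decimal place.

19.1°

Hour angle H = 15° × (10.75 − 12) = -18.75°.
cos θ_z = sin(2.3°) sin(-1.6°) + cos(2.3°) cos(-1.6°) cos(-18.75°) = -0.0011 + 0.9458 = 0.9447.
θ_z = arccos(0.9447) = 19.14°.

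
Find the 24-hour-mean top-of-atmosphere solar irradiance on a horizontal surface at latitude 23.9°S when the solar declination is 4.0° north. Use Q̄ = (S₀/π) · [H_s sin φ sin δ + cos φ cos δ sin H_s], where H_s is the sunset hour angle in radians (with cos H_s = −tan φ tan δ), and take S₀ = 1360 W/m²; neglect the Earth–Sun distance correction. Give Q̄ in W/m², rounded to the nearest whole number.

376 W/m²

−tan φ tan δ = −(-0.4431)(0.0699) = 0.0310; H_s = arccos(0.0310) = 88.22°. In radians, H_s = 1.5397.
H_s sin φ sin δ = 1.5397 × -0.4051 × 0.0698 = -0.0435.
cos φ cos δ sin H_s = 0.9143 × 0.9976 × 0.9995 = 0.9116.
Q̄ = (1360/π) × (-0.0435 + 0.9116) = 432.90 × 0.8681 = 375.80 W/m².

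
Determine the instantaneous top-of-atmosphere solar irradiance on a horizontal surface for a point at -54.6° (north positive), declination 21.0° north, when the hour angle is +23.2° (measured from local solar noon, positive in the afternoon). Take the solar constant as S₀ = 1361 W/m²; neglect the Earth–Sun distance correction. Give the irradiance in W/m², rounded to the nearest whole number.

cos θ_z = sin(-54.6°) sin(21.0°) + cos(-54.6°) cos(21.0°) cos(23.20°) = -0.2921 + 0.4971 = 0.2050.
Top-of-atmosphere irradiance = S₀ cos θ_z = 1361 × 0.2050 = 279.00 W/m².

279 W/m²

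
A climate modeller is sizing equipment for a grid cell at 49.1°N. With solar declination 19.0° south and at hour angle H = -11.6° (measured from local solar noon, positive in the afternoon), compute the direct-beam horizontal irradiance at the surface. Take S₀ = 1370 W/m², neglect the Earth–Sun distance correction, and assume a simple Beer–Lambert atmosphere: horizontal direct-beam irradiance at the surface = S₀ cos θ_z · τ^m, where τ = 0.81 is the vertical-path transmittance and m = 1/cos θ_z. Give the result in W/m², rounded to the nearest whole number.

275 W/m²

With φ = 49.1°, δ = -19.0°, H = -11.60°: sin φ sin δ = -0.2461, cos φ cos δ cos H = 0.6064, so cos θ_z = 0.3603.
Air mass m = 1/cos θ_z = 1/0.3603 = 2.775; τ^m = 0.81^2.775 = 0.5572.
Surface direct beam = 1370 × 0.3603 × 0.5572 = 275.04 W/m².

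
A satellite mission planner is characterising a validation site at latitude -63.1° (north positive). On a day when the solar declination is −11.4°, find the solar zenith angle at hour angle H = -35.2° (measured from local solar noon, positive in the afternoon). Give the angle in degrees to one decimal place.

57.4°

cos θ_z = sin φ sin δ + cos φ cos δ cos H = (-0.8918)(-0.1977) + (0.4524)(0.9803)(0.8171) = 0.5387.
θ_z = arccos(0.5387) = 57.40°.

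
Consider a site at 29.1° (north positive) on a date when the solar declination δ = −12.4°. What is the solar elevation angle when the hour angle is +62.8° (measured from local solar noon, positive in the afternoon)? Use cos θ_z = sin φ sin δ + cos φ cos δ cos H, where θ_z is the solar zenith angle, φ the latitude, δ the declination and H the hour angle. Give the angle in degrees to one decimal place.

cos θ_z = sin φ sin δ + cos φ cos δ cos H = (0.4863)(-0.2147) + (0.8738)(0.9767)(0.4571) = 0.2857.
θ_z = arccos(0.2857) = 73.40°, so the elevation is 90° − 73.40° = 16.60°.

16.6°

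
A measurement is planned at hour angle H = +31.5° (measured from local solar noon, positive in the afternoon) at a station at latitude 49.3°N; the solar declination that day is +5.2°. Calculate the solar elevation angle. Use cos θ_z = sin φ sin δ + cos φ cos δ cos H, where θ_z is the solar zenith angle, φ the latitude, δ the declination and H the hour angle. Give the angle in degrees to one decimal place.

cos θ_z = sin φ sin δ + cos φ cos δ cos H = (0.7581)(0.0906) + (0.6521)(0.9959)(0.8526) = 0.6224.
θ_z = arccos(0.6224) = 51.51°, so the elevation is 90° − 51.51° = 38.49°.

38.5°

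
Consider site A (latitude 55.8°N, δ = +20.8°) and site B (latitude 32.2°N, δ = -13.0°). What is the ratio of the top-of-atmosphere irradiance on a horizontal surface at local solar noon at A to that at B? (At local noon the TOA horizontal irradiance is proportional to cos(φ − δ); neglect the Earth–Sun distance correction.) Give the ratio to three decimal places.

1.163

A: cos θ_z = cos(55.8° − (20.8°)) = 0.8192.
B: cos θ_z = cos(32.2° − (-13.0°)) = 0.7046.
Ratio A/B = 0.8192 / 0.7046 = 1.1626.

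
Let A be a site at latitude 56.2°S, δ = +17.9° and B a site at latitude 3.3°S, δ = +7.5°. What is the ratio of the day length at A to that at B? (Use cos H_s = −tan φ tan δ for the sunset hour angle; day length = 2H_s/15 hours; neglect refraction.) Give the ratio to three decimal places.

0.683

A: H_s = arccos(−tan -56.2° · tan 17.9°) = 61.15°, so 2H_s/15 = 8.1533 h.
B: H_s = arccos(−tan -3.3° · tan 7.5°) = 89.57°, so 2H_s/15 = 11.9427 h.
Ratio A/B = 8.1533 / 11.9427 = 0.6827.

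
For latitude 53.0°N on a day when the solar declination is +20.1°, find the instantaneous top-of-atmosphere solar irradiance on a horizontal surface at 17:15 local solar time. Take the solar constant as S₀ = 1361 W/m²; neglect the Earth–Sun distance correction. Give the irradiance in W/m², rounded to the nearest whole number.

524 W/m²

Hour angle H = 15° × (17.25 − 12) = 78.75°.
cos θ_z = sin(53.0°) sin(20.1°) + cos(53.0°) cos(20.1°) cos(78.75°) = 0.2745 + 0.1103 = 0.3848.
Top-of-atmosphere irradiance = S₀ cos θ_z = 1361 × 0.3848 = 523.71 W/m².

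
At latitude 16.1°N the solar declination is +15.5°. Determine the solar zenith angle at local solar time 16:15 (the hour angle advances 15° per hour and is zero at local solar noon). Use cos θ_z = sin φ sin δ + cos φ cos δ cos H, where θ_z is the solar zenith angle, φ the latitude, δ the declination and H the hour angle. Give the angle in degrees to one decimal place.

61.1°

Hour angle H = 15° × (16.25 − 12) = 63.75°.
cos θ_z = sin(16.1°) sin(15.5°) + cos(16.1°) cos(15.5°) cos(63.75°) = 0.0741 + 0.4095 = 0.4836.
θ_z = arccos(0.4836) = 61.08°.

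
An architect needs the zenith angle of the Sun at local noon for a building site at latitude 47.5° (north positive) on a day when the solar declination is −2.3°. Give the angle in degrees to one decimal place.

49.8°

At local solar noon the hour angle is zero, so the zenith angle is |φ − δ| = |47.5° − (-2.3°)| = 49.8°.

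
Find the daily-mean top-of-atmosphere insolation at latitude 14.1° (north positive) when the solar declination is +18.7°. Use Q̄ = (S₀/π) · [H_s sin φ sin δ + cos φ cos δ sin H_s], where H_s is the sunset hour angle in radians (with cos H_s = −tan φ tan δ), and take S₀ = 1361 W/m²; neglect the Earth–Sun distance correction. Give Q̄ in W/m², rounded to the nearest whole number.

453 W/m²

The sunset hour angle satisfies cos H_s = −tan φ tan δ = -0.0850, giving H_s = 94.88°. In radians, H_s = 1.6560.
H_s sin φ sin δ = 1.6560 × 0.2436 × 0.3206 = 0.1293.
cos φ cos δ sin H_s = 0.9699 × 0.9472 × 0.9964 = 0.9154.
Q̄ = (1361/π) × (0.1293 + 0.9154) = 433.22 × 1.0447 = 452.58 W/m².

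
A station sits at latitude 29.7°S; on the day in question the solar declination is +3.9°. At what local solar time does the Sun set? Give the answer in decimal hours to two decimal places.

−tan φ tan δ = −(-0.5704)(0.0682) = 0.0389; H_s = arccos(0.0389) = 87.77°.
Sunset is at 12 + H_s/15 = 12 + 5.851 = 17.851 h local solar time.

17.85 h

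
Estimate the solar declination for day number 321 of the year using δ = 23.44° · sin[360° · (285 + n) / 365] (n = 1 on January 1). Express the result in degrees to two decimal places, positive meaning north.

360 × (285 + 321) / 365 = 597.699°; sin(597.699°) = -0.8453.
δ = 23.44 × -0.8453 = -19.814° ≈ -19.81°.

-19.81°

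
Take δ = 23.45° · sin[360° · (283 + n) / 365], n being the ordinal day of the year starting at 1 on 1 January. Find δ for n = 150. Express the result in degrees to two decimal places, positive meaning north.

+21.60°

360 × (283 + 150) / 365 = 427.068°; sin(427.068°) = 0.9210.
δ = 23.45 × 0.9210 = 21.597° ≈ +21.60°.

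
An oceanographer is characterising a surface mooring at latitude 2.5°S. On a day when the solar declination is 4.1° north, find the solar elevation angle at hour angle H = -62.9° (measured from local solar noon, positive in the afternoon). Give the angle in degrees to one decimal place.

26.8°

cos θ_z = sin(-2.5°) sin(4.1°) + cos(-2.5°) cos(4.1°) cos(-62.90°) = -0.0031 + 0.4539 = 0.4508.
θ_z = arccos(0.4508) = 63.20°, so the elevation is 90° − 63.20° = 26.80°.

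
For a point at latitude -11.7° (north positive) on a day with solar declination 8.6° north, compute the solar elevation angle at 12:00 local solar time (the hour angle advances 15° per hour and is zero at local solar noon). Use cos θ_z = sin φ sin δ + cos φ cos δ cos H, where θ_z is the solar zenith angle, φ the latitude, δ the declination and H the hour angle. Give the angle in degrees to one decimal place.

Hour angle H = 15° × (12 − 12) = 0.00°.
cos θ_z = sin φ sin δ + cos φ cos δ cos H = (-0.2028)(0.1495) + (0.9792)(0.9888)(1.0000) = 0.9379.
θ_z = arccos(0.9379) = 20.30°, so the elevation is 90° − 20.30° = 69.70°.

69.7°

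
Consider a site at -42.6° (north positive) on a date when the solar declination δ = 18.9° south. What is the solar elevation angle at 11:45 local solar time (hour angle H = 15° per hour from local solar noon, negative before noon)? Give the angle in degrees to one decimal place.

66.1°

Hour angle H = 15° × (11.75 − 12) = -3.75°.
cos θ_z = sin(-42.6°) sin(-18.9°) + cos(-42.6°) cos(-18.9°) cos(-3.75°) = 0.2193 + 0.6949 = 0.9142.
θ_z = arccos(0.9142) = 23.91°, so the elevation is 90° − 23.91° = 66.09°.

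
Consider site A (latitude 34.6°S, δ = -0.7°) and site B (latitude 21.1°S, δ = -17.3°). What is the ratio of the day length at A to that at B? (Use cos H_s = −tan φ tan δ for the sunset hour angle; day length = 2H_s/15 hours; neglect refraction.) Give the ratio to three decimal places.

A: H_s = arccos(−tan -34.6° · tan -0.7°) = 90.48°, so 2H_s/15 = 12.0640 h.
B: H_s = arccos(−tan -21.1° · tan -17.3°) = 96.90°, so 2H_s/15 = 12.9200 h.
Ratio A/B = 12.0640 / 12.9200 = 0.9337.

0.934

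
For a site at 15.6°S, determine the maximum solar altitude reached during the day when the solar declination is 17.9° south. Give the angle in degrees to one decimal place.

87.7°

At local solar noon the hour angle is zero, so the elevation is 90° − |φ − δ| = 90° − |-15.6° − (-17.9°)| = 90° − 2.3° = 87.7°.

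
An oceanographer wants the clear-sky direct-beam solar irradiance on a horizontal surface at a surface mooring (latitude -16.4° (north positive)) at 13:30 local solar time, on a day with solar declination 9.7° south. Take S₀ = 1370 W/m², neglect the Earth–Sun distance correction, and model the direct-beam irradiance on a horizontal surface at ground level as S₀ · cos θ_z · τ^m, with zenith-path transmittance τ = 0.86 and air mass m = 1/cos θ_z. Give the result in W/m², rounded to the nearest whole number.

1071 W/m²

Hour angle H = 15° × (13.5 − 12) = 22.50°.
cos θ_z = sin(-16.4°) sin(-9.7°) + cos(-16.4°) cos(-9.7°) cos(22.50°) = 0.0476 + 0.8736 = 0.9212.
Air mass m = 1/cos θ_z = 1/0.9212 = 1.086; τ^m = 0.86^1.086 = 0.8489.
Surface direct beam = 1370 × 0.9212 × 0.8489 = 1071.35 W/m².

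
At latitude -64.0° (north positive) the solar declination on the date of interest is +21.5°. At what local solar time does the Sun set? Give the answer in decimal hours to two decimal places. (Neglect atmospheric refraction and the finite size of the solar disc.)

cos H_s = −tan(-64.0°) · tan(21.5°) = 0.8076, so H_s = arccos(0.8076) = 36.14°.
Sunset is at 12 + H_s/15 = 12 + 2.409 = 14.409 h local solar time.

14.41 h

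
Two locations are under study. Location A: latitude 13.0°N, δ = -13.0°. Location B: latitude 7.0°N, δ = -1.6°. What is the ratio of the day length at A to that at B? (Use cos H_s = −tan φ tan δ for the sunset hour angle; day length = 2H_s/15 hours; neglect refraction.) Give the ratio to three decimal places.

A: H_s = arccos(−tan 13.0° · tan -13.0°) = 86.94°, so 2H_s/15 = 11.5920 h.
B: H_s = arccos(−tan 7.0° · tan -1.6°) = 89.80°, so 2H_s/15 = 11.9733 h.
Ratio A/B = 11.5920 / 11.9733 = 0.9682.

0.968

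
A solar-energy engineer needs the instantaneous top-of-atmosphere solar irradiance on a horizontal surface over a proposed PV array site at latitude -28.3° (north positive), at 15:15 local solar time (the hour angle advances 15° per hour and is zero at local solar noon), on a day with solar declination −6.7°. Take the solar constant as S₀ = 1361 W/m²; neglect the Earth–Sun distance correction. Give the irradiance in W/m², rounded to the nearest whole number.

Hour angle H = 15° × (15.25 − 12) = 48.75°.
cos θ_z = sin φ sin δ + cos φ cos δ cos H = (-0.4741)(-0.1167) + (0.8805)(0.9932)(0.6593) = 0.6319.
Top-of-atmosphere irradiance = S₀ cos θ_z = 1361 × 0.6319 = 860.02 W/m².

860 W/m²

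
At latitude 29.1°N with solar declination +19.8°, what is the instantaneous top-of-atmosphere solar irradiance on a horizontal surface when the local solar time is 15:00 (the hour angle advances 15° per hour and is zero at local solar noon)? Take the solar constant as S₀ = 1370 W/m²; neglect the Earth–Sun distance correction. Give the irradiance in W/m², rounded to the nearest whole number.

1022 W/m²

Hour angle H = 15° × (15 − 12) = 45.00°.
cos θ_z = sin(29.1°) sin(19.8°) + cos(29.1°) cos(19.8°) cos(45.00°) = 0.1647 + 0.5813 = 0.7460.
Top-of-atmosphere irradiance = S₀ cos θ_z = 1370 × 0.7460 = 1022.02 W/m².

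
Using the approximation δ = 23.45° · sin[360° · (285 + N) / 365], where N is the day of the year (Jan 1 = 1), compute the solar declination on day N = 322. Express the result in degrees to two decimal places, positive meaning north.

-20.03°

360 × (285 + 322) / 365 = 598.685°; sin(598.685°) = -0.8543.
δ = 23.45 × -0.8543 = -20.033° ≈ -20.03°.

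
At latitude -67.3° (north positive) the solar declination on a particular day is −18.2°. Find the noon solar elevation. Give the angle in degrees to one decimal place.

40.9°

At local solar noon the hour angle is zero, so the elevation is 90° − |φ − δ| = 90° − |-67.3° − (-18.2°)| = 90° − 49.1° = 40.9°.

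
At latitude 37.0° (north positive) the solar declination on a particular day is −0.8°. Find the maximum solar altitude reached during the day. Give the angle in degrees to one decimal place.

At local solar noon the hour angle is zero, so the elevation is 90° − |φ − δ| = 90° − |37.0° − (-0.8°)| = 90° − 37.8° = 52.2°.

52.2°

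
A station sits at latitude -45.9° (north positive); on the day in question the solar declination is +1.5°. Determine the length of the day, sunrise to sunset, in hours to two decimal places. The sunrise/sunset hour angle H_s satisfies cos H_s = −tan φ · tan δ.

−tan φ tan δ = −(-1.0319)(0.0262) = 0.0270; H_s = arccos(0.0270) = 88.45°.
Day length = 2 H_s / 15° h⁻¹ = 176.90° / 15 = 11.793 h.

11.79 hours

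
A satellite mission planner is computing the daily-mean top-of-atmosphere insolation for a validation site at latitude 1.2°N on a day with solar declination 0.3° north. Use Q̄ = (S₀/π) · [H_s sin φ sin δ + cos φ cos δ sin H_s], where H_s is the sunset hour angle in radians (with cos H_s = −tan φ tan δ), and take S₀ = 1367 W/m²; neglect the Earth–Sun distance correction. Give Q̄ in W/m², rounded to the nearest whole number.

cos H_s = −tan(1.2°) · tan(0.3°) = -0.0001, so H_s = arccos(-0.0001) = 90.01°. In radians, H_s = 1.5710.
H_s sin φ sin δ = 1.5710 × 0.0209 × 0.0052 = 0.0002.
cos φ cos δ sin H_s = 0.9998 × 1.0000 × 1.0000 = 0.9998.
Q̄ = (1367/π) × (0.0002 + 0.9998) = 435.13 × 1.0000 = 435.13 W/m².

435 W/m²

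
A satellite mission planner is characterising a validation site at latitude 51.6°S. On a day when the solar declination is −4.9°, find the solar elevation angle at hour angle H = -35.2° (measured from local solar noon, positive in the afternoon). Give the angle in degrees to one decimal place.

With φ = -51.6°, δ = -4.9°, H = -35.20°: sin φ sin δ = 0.0669, cos φ cos δ cos H = 0.5057, so cos θ_z = 0.5726.
θ_z = arccos(0.5726) = 55.07°, so the elevation is 90° − 55.07° = 34.93°.

34.9°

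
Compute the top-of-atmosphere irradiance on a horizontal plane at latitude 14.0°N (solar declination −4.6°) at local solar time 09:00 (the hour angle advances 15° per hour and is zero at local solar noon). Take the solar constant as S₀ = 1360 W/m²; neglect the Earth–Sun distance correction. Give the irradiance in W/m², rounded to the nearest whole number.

904 W/m²

Hour angle H = 15° × (9 − 12) = -45.00°.
cos θ_z = sin φ sin δ + cos φ cos δ cos H = (0.2419)(-0.0802) + (0.9703)(0.9968)(0.7071) = 0.6645.
Top-of-atmosphere irradiance = S₀ cos θ_z = 1360 × 0.6645 = 903.72 W/m².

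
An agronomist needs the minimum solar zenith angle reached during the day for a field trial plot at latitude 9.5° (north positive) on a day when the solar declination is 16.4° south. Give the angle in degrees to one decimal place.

25.9°

At local solar noon the hour angle is zero, so the zenith angle is |φ − δ| = |9.5° − (-16.4°)| = 25.9°.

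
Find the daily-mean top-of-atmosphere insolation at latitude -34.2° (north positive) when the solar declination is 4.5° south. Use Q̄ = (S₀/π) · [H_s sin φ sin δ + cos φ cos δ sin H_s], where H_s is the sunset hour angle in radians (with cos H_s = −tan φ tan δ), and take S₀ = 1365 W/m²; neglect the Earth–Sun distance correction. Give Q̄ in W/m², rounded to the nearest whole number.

389 W/m²

The sunset hour angle satisfies cos H_s = −tan φ tan δ = -0.0535, giving H_s = 93.07°. In radians, H_s = 1.6244.
H_s sin φ sin δ = 1.6244 × -0.5621 × -0.0785 = 0.0717.
cos φ cos δ sin H_s = 0.8271 × 0.9969 × 0.9986 = 0.8234.
Q̄ = (1365/π) × (0.0717 + 0.8234) = 434.49 × 0.8951 = 388.91 W/m².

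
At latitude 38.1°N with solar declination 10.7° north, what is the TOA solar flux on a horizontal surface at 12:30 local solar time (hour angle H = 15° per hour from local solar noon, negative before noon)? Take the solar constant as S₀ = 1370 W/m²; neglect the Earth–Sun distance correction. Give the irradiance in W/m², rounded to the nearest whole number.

Hour angle H = 15° × (12.5 − 12) = 7.50°.
With φ = 38.1°, δ = 10.7°, H = 7.50°: sin φ sin δ = 0.1146, cos φ cos δ cos H = 0.7666, so cos θ_z = 0.8812.
Top-of-atmosphere irradiance = S₀ cos θ_z = 1370 × 0.8812 = 1207.24 W/m².

1207 W/m²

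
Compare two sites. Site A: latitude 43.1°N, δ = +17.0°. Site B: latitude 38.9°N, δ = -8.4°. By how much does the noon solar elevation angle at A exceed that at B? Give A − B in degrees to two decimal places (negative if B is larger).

A: 90° − |43.1 − (17.0)| = 63.90°.
B: 90° − |38.9 − (-8.4)| = 42.70°.
A − B = 63.90 − 42.70 = 21.20°.

+21.20°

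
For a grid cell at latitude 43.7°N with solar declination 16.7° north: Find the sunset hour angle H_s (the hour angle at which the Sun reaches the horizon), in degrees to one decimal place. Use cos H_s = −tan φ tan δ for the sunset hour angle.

The sunset hour angle satisfies cos H_s = −tan φ tan δ = -0.2867, giving H_s = 106.66°.

106.7°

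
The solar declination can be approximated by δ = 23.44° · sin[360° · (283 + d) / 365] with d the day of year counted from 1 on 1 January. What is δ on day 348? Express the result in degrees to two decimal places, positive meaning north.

-23.23°

360 × (283 + 348) / 365 = 622.356°; sin(622.356°) = -0.9911.
δ = 23.44 × -0.9911 = -23.231° ≈ -23.23°.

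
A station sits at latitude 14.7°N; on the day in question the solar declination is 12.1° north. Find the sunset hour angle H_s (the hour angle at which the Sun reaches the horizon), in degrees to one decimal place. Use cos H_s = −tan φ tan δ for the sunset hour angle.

93.2°

cos H_s = −tan(14.7°) · tan(12.1°) = -0.0562, so H_s = arccos(-0.0562) = 93.22°.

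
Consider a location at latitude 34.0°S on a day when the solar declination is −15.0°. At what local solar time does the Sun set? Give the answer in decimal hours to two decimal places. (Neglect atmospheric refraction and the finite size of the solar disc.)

cos H_s = −tan(-34.0°) · tan(-15.0°) = -0.1807, so H_s = arccos(-0.1807) = 100.41°.
Sunset is at 12 + H_s/15 = 12 + 6.694 = 18.694 h local solar time.

18.69 h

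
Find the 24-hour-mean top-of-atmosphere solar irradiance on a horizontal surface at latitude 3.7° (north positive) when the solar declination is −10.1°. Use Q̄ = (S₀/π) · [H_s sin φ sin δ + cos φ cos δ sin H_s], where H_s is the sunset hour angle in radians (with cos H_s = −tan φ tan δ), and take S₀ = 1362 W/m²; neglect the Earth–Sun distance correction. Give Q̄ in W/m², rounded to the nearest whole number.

−tan φ tan δ = −(0.0647)(-0.1781) = 0.0115; H_s = arccos(0.0115) = 89.34°. In radians, H_s = 1.5593.
H_s sin φ sin δ = 1.5593 × 0.0645 × -0.1754 = -0.0176.
cos φ cos δ sin H_s = 0.9979 × 0.9845 × 0.9999 = 0.9823.
Q̄ = (1362/π) × (-0.0176 + 0.9823) = 433.54 × 0.9647 = 418.24 W/m².

418 W/m²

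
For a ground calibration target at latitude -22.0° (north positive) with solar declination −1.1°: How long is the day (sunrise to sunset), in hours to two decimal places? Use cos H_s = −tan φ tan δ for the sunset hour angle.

12.06 hours

−tan φ tan δ = −(-0.4040)(-0.0192) = -0.0078; H_s = arccos(-0.0078) = 90.45°.
Day length = 2 H_s / 15° h⁻¹ = 180.90° / 15 = 12.060 h.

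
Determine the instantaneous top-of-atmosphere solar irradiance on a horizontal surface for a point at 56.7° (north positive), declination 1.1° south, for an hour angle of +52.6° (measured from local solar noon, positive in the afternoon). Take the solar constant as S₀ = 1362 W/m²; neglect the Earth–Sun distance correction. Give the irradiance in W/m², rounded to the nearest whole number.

With φ = 56.7°, δ = -1.1°, H = 52.60°: sin φ sin δ = -0.0160, cos φ cos δ cos H = 0.3334, so cos θ_z = 0.3174.
Top-of-atmosphere irradiance = S₀ cos θ_z = 1362 × 0.3174 = 432.30 W/m².

432 W/m²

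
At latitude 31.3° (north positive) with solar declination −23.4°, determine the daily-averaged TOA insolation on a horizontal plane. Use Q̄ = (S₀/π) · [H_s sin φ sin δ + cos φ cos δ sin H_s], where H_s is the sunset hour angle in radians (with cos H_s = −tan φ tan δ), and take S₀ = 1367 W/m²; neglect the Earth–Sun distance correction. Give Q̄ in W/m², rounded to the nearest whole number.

212 W/m²

−tan φ tan δ = −(0.6080)(-0.4327) = 0.2631; H_s = arccos(0.2631) = 74.75°. In radians, H_s = 1.3046.
H_s sin φ sin δ = 1.3046 × 0.5195 × -0.3971 = -0.2691.
cos φ cos δ sin H_s = 0.8545 × 0.9178 × 0.9648 = 0.7567.
Q̄ = (1367/π) × (-0.2691 + 0.7567) = 435.13 × 0.4876 = 212.17 W/m².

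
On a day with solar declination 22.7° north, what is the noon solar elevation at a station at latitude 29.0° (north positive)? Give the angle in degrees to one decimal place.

At local solar noon the hour angle is zero, so the elevation is 90° − |φ − δ| = 90° − |29.0° − (22.7°)| = 90° − 6.3° = 83.7°.

83.7°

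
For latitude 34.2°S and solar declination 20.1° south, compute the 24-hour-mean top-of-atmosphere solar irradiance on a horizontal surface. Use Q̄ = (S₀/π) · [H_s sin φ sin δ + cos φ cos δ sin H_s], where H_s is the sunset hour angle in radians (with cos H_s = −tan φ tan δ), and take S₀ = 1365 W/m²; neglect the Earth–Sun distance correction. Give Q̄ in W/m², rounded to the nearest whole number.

−tan φ tan δ = −(-0.6796)(-0.3659) = -0.2487; H_s = arccos(-0.2487) = 104.40°. In radians, H_s = 1.8221.
H_s sin φ sin δ = 1.8221 × -0.5621 × -0.3437 = 0.3520.
cos φ cos δ sin H_s = 0.8271 × 0.9391 × 0.9686 = 0.7523.
Q̄ = (1365/π) × (0.3520 + 0.7523) = 434.49 × 1.1043 = 479.81 W/m².

480 W/m²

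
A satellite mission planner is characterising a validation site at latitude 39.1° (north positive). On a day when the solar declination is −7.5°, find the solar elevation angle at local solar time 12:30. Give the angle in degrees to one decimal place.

42.9°

Hour angle H = 15° × (12.5 − 12) = 7.50°.
cos θ_z = sin(39.1°) sin(-7.5°) + cos(39.1°) cos(-7.5°) cos(7.50°) = -0.0823 + 0.7628 = 0.6805.
θ_z = arccos(0.6805) = 47.12°, so the elevation is 90° − 47.12° = 42.88°.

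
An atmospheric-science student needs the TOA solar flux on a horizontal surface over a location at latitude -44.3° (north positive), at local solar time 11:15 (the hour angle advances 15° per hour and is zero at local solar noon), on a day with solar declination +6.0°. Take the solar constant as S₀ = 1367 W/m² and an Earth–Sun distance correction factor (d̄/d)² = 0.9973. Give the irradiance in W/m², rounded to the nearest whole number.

852 W/m²

Hour angle H = 15° × (11.25 − 12) = -11.25°.
cos θ_z = sin φ sin δ + cos φ cos δ cos H = (-0.6984)(0.1045) + (0.7157)(0.9945)(0.9808) = 0.6251.
Top-of-atmosphere irradiance = S₀ (d̄/d)² cos θ_z = 1367 × 0.9973 × 0.6251 = 852.20 W/m².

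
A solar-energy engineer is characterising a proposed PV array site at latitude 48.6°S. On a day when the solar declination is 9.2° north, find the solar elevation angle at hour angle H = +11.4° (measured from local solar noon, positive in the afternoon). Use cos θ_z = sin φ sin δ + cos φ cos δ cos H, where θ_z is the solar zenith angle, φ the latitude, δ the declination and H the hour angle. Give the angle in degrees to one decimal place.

cos θ_z = sin φ sin δ + cos φ cos δ cos H = (-0.7501)(0.1599) + (0.6613)(0.9871)(0.9803) = 0.5200.
θ_z = arccos(0.5200) = 58.67°, so the elevation is 90° − 58.67° = 31.33°.

31.3°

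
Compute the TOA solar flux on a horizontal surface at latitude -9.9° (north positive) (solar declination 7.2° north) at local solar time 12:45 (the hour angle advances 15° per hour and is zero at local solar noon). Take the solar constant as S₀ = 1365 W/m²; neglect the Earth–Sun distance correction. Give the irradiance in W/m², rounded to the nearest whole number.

Hour angle H = 15° × (12.75 − 12) = 11.25°.
With φ = -9.9°, δ = 7.2°, H = 11.25°: sin φ sin δ = -0.0215, cos φ cos δ cos H = 0.9586, so cos θ_z = 0.9371.
Top-of-atmosphere irradiance = S₀ cos θ_z = 1365 × 0.9371 = 1279.14 W/m².

1279 W/m²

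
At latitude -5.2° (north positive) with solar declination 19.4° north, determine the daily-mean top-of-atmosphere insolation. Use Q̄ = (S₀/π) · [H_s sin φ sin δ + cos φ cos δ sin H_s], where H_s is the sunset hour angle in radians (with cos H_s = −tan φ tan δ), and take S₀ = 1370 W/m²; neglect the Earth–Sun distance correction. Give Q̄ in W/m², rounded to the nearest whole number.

389 W/m²

−tan φ tan δ = −(-0.0910)(0.3522) = 0.0321; H_s = arccos(0.0321) = 88.16°. In radians, H_s = 1.5387.
H_s sin φ sin δ = 1.5387 × -0.0906 × 0.3322 = -0.0463.
cos φ cos δ sin H_s = 0.9959 × 0.9432 × 0.9995 = 0.9389.
Q̄ = (1370/π) × (-0.0463 + 0.9389) = 436.08 × 0.8926 = 389.25 W/m².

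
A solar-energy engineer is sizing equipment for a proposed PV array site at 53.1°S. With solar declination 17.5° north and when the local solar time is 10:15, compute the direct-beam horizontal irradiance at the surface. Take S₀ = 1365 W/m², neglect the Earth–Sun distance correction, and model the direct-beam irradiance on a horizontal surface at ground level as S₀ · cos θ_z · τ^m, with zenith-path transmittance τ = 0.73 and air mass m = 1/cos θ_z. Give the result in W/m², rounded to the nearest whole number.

Hour angle H = 15° × (10.25 − 12) = -26.25°.
With φ = -53.1°, δ = 17.5°, H = -26.25°: sin φ sin δ = -0.2405, cos φ cos δ cos H = 0.5136, so cos θ_z = 0.2731.
Air mass m = 1/cos θ_z = 1/0.2731 = 3.662; τ^m = 0.73^3.662 = 0.3159.
Surface direct beam = 1365 × 0.2731 × 0.3159 = 117.76 W/m².

118 W/m²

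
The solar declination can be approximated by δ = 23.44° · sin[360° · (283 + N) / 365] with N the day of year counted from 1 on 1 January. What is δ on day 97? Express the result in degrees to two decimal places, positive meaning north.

+5.99°

360 × (283 + 97) / 365 = 374.795°; sin(374.795°) = 0.2554.
δ = 23.44 × 0.2554 = 5.987° ≈ +5.99°.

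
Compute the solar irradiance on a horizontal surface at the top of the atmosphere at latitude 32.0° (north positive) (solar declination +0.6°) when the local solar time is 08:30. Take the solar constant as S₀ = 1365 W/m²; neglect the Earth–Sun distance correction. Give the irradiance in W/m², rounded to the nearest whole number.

712 W/m²

Hour angle H = 15° × (8.5 − 12) = -52.50°.
With φ = 32.0°, δ = 0.6°, H = -52.50°: sin φ sin δ = 0.0055, cos φ cos δ cos H = 0.5162, so cos θ_z = 0.5217.
Top-of-atmosphere irradiance = S₀ cos θ_z = 1365 × 0.5217 = 712.12 W/m².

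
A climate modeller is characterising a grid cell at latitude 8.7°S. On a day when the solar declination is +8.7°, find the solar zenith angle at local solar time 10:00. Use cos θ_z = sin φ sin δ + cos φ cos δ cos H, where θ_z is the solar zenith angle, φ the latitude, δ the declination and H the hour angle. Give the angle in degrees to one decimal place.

34.6°

Hour angle H = 15° × (10 − 12) = -30.00°.
cos θ_z = sin φ sin δ + cos φ cos δ cos H = (-0.1513)(0.1513) + (0.9885)(0.9885)(0.8660) = 0.8233.
θ_z = arccos(0.8233) = 34.58°.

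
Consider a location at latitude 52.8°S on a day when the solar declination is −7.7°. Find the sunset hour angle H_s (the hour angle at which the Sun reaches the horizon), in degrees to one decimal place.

cos H_s = −tan(-52.8°) · tan(-7.7°) = -0.1781, so H_s = arccos(-0.1781) = 100.26°.

100.3°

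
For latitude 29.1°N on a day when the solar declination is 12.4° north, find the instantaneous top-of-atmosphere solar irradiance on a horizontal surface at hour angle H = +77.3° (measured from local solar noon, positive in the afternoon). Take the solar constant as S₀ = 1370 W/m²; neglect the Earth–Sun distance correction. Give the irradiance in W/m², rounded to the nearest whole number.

With φ = 29.1°, δ = 12.4°, H = 77.30°: sin φ sin δ = 0.1044, cos φ cos δ cos H = 0.1876, so cos θ_z = 0.2920.
Top-of-atmosphere irradiance = S₀ cos θ_z = 1370 × 0.2920 = 400.04 W/m².

400 W/m²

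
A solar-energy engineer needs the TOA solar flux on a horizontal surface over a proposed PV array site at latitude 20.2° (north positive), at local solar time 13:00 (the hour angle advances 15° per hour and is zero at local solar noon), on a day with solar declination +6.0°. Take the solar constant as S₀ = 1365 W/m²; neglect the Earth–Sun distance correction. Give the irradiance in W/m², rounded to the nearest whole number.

Hour angle H = 15° × (13 − 12) = 15.00°.
cos θ_z = sin(20.2°) sin(6.0°) + cos(20.2°) cos(6.0°) cos(15.00°) = 0.0361 + 0.9015 = 0.9376.
Top-of-atmosphere irradiance = S₀ cos θ_z = 1365 × 0.9376 = 1279.82 W/m².

1280 W/m²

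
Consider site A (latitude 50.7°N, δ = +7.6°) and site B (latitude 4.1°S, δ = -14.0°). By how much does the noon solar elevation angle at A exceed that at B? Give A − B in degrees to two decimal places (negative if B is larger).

-33.20°

A: 90° − |50.7 − (7.6)| = 46.90°.
B: 90° − |-4.1 − (-14.0)| = 80.10°.
A − B = 46.90 − 80.10 = -33.20°.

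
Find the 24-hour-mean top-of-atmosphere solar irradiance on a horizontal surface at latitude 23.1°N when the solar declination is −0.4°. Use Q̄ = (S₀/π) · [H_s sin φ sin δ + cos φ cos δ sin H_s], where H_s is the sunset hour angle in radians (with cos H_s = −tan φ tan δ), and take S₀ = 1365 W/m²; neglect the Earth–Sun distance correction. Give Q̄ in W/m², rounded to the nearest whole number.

cos H_s = −tan(23.1°) · tan(-0.4°) = 0.0030, so H_s = arccos(0.0030) = 89.83°. In radians, H_s = 1.5678.
H_s sin φ sin δ = 1.5678 × 0.3923 × -0.0070 = -0.0043.
cos φ cos δ sin H_s = 0.9198 × 1.0000 × 1.0000 = 0.9198.
Q̄ = (1365/π) × (-0.0043 + 0.9198) = 434.49 × 0.9155 = 397.78 W/m².

398 W/m²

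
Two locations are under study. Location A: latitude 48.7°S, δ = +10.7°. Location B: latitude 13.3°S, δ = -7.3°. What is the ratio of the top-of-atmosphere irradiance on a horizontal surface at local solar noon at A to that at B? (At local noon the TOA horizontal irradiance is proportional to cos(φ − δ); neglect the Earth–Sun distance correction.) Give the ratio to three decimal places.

A: cos θ_z = cos(-48.7° − (10.7°)) = 0.5090.
B: cos θ_z = cos(-13.3° − (-7.3°)) = 0.9945.
Ratio A/B = 0.5090 / 0.9945 = 0.5118.

0.512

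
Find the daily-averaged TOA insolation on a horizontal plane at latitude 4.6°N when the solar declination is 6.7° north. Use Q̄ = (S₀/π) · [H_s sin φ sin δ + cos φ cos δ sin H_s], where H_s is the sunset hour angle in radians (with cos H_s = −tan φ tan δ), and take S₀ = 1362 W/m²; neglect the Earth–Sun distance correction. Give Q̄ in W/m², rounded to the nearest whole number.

cos H_s = −tan(4.6°) · tan(6.7°) = -0.0095, so H_s = arccos(-0.0095) = 90.54°. In radians, H_s = 1.5802.
H_s sin φ sin δ = 1.5802 × 0.0802 × 0.1167 = 0.0148.
cos φ cos δ sin H_s = 0.9968 × 0.9932 × 1.0000 = 0.9900.
Q̄ = (1362/π) × (0.0148 + 0.9900) = 433.54 × 1.0048 = 435.62 W/m².

436 W/m²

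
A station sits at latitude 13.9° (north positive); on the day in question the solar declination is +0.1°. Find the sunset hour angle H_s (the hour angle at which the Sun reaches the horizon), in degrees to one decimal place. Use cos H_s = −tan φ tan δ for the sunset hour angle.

cos H_s = −tan(13.9°) · tan(0.1°) = -0.0004, so H_s = arccos(-0.0004) = 90.02°.

90.0°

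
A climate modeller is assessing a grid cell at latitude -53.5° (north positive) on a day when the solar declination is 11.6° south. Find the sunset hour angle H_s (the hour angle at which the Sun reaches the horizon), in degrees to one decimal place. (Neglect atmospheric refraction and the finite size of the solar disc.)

106.1°

−tan φ tan δ = −(-1.3514)(-0.2053) = -0.2774; H_s = arccos(-0.2774) = 106.11°.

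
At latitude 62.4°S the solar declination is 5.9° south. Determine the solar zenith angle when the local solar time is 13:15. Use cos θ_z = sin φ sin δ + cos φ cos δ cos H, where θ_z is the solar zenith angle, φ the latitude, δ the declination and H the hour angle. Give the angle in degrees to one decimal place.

58.2°

Hour angle H = 15° × (13.25 − 12) = 18.75°.
cos θ_z = sin(-62.4°) sin(-5.9°) + cos(-62.4°) cos(-5.9°) cos(18.75°) = 0.0911 + 0.4364 = 0.5275.
θ_z = arccos(0.5275) = 58.16°.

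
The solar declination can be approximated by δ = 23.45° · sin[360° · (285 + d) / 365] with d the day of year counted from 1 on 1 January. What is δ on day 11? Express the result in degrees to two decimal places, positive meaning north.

-21.75°

360 × (285 + 11) / 365 = 291.945°; sin(291.945°) = -0.9275.
δ = 23.45 × -0.9275 = -21.750° ≈ -21.75°.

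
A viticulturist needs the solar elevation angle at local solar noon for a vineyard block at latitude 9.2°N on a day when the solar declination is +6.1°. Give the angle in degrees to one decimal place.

At local solar noon the hour angle is zero, so the elevation is 90° − |φ − δ| = 90° − |9.2° − (6.1°)| = 90° − 3.1° = 86.9°.

86.9°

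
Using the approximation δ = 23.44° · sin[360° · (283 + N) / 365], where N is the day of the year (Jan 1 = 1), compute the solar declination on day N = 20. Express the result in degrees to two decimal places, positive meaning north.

-20.53°

360 × (283 + 20) / 365 = 298.849°; sin(298.849°) = -0.8759.
δ = 23.44 × -0.8759 = -20.531° ≈ -20.53°.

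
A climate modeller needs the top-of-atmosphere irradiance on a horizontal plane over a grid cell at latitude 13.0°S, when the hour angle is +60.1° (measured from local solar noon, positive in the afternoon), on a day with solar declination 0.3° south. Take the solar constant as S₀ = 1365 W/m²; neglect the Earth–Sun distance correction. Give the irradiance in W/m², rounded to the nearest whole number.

665 W/m²

cos θ_z = sin(-13.0°) sin(-0.3°) + cos(-13.0°) cos(-0.3°) cos(60.10°) = 0.0012 + 0.4857 = 0.4869.
Top-of-atmosphere irradiance = S₀ cos θ_z = 1365 × 0.4869 = 664.62 W/m².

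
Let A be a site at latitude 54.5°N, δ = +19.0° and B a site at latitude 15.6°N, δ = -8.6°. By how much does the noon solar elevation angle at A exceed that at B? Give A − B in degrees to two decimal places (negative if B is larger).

A: 90° − |54.5 − (19.0)| = 54.50°.
B: 90° − |15.6 − (-8.6)| = 65.80°.
A − B = 54.50 − 65.80 = -11.30°.

-11.30°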